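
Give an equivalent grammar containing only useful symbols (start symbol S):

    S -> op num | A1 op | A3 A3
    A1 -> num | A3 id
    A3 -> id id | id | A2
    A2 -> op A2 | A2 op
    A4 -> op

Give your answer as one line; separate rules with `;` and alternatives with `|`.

Generating nonterminals: {A1, A3, A4, S}.
Reachable from S after that: {A1, A3, S}.
Removed useless symbols: {A2, A4} and every production mentioning them.

S -> op num | A1 op | A3 A3; A1 -> num | A3 id; A3 -> id id | id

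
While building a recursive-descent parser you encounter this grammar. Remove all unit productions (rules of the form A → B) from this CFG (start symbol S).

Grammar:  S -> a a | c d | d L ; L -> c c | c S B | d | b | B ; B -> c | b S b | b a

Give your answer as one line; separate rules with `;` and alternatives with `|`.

Unit pairs: L ⇒* {B}.
Replace each nonterminal's rules with the union of the non-unit rules of every nonterminal it unit-derives.

S -> a a | c d | d L; L -> c c | c S B | d | b | c | b S b | b a; B -> c | b S b | b a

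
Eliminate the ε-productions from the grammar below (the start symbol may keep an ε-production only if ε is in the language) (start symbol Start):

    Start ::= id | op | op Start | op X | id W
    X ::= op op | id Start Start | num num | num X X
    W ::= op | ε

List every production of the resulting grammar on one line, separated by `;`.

Nullable nonterminals: {W}.
ε ∉ L(G), so no ε-production is kept.

Start ::= id | op | op Start | op X | id W; X ::= op op | id Start Start | num num | num X X; W ::= op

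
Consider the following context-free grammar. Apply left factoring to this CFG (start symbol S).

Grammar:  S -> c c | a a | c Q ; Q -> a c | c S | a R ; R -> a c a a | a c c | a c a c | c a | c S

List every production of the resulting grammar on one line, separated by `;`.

S -> a a | c S'; Q -> c S | a Q'; R -> a c R' | c R''; S' -> c | Q; Q' -> c | R; R' -> c | a R'''; R'' -> a | S; R''' -> a | c

S has alternatives sharing prefix 'c': factor to S → c S' with S' → c | Q.
Q has alternatives sharing prefix 'a': factor to Q → a Q' with Q' → c | R.
R has alternatives sharing prefix 'a c': factor to R → a c R' with R' → a a | c | a c.
R has alternatives sharing prefix 'c': factor to R → c R'' with R'' → a | S.
R' has alternatives sharing prefix 'a': factor to R' → a R''' with R''' → a | c.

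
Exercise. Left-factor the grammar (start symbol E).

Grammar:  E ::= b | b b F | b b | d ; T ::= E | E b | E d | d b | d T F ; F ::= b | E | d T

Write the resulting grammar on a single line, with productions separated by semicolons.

E has alternatives sharing prefix 'b': factor to E → b E' with E' → ε | b F | b.
T has alternatives sharing prefix 'E': factor to T → E T' with T' → ε | b | d.
T has alternatives sharing prefix 'd': factor to T → d T'' with T'' → b | T F.
E' has alternatives sharing prefix 'b': factor to E' → b E'' with E'' → F | ε.

E ::= d | b E'; T ::= E T' | d T''; F ::= b | E | d T; E' ::= eps | b E''; T' ::= eps | b | d; T'' ::= b | T F; E'' ::= F | eps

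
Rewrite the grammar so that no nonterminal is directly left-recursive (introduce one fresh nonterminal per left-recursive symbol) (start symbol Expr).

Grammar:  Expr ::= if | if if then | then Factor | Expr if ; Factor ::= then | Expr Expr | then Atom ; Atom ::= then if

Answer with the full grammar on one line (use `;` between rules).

Expr is directly left-recursive.
For Expr: α = {if}, β = {if, if if then, then Factor}. Rewrite as Expr → β Expr1 and Expr1 → α Expr1 | ε.

Expr ::= if Expr1 | if if then Expr1 | then Factor Expr1; Factor ::= then | Expr Expr | then Atom; Atom ::= then if; Expr1 ::= if Expr1 | ε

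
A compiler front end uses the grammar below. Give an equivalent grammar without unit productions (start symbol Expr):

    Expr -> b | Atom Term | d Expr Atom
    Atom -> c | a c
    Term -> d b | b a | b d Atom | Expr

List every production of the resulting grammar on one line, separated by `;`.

Expr -> b | Atom Term | d Expr Atom; Atom -> c | a c; Term -> d b | b a | b d Atom | b | Atom Term | d Expr Atom

Unit pairs: Term ⇒* {Expr}.
For every A with A ⇒* B via unit rules, add B's non-unit alternatives to A; then delete every rule of the form X → Y.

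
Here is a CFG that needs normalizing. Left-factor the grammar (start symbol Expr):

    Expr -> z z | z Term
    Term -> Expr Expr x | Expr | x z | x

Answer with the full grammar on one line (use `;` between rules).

Expr has alternatives sharing prefix 'z': factor to Expr → z Expr1 with Expr1 → z | Term.
Term has alternatives sharing prefix 'Expr': factor to Term → Expr Term1 with Term1 → Expr x | ε.
Term has alternatives sharing prefix 'x': factor to Term → x Term2 with Term2 → z | ε.

Expr -> z Expr1; Term -> Expr Term1 | x Term2; Expr1 -> z | Term; Term1 -> Expr x | ε; Term2 -> z | ε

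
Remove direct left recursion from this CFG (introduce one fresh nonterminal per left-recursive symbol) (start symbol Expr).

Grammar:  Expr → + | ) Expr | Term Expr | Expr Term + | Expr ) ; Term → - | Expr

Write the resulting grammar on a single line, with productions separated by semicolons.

Directly left-recursive nonterminal: Expr.
For Expr: α = {Term +, )}, β = {+, ) Expr, Term Expr}. Rewrite as Expr → β Expr1 and Expr1 → α Expr1 | ε.

Expr → + Expr1 | ) Expr Expr1 | Term Expr Expr1; Term → - | Expr; Expr1 → Term + Expr1 | ) Expr1 | ε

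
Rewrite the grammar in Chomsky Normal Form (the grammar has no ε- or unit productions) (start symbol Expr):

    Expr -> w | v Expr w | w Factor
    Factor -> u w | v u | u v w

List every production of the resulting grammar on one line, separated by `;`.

Expr -> w | X1 Y1 | X2 Factor; Factor -> X3 X2 | X1 X3 | X3 Y2; X1 -> v; X2 -> w; X3 -> u; Y1 -> Expr X2; Y2 -> X1 X2

Introduce a nonterminal for each terminal appearing in a rule of length ≥ 2: X1 → v, X2 → w, X3 → u.
Binarize each right-hand side of length ≥ 3 by chaining fresh nonterminals (Y1, Y2, …): affected rules were Expr → X1 Expr X2; Factor → X3 X1 X2.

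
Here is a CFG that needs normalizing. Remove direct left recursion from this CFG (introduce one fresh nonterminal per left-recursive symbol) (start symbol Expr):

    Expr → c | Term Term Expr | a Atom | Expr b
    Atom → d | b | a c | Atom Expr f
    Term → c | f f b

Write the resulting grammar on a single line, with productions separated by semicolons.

Expr → c Expr1 | Term Term Expr Expr1 | a Atom Expr1; Atom → d Atom1 | b Atom1 | a c Atom1; Term → c | f f b; Expr1 → b Expr1 | ε; Atom1 → Expr f Atom1 | ε

Expr, Atom are directly left-recursive.
For Expr: α = {b}, β = {c, Term Term Expr, a Atom}. Rewrite as Expr → β Expr1 and Expr1 → α Expr1 | ε.
For Atom: α = {Expr f}, β = {d, b, a c}. Rewrite as Atom → β Atom1 and Atom1 → α Atom1 | ε.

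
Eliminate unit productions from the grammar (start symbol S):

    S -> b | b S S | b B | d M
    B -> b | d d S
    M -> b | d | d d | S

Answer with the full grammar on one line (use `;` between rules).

S -> b | b S S | b B | d M; B -> b | d d S; M -> b | b S S | b B | d M | d | d d

Unit pairs: M ⇒* {S}.
For every A with A ⇒* B via unit rules, add B's non-unit alternatives to A; then delete every rule of the form X → Y.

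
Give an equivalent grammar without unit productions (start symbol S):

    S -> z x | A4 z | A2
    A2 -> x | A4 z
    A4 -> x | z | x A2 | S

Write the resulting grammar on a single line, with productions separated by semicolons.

Unit pairs: A4 ⇒* {A2, S}; S ⇒* {A2}.
Replace each nonterminal's rules with the union of the non-unit rules of every nonterminal it unit-derives.

S -> x | A4 z | z x; A2 -> x | A4 z; A4 -> x | z | x A2 | A4 z | z x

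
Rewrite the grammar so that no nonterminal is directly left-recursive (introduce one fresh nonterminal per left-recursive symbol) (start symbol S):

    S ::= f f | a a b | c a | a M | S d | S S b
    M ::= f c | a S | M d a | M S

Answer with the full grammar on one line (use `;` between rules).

S ::= f f S' | a a b S' | c a S' | a M S'; M ::= f c M' | a S M'; S' ::= d S' | S b S' | ε; M' ::= d a M' | S M' | ε

S, M are directly left-recursive.
For S: α = {d, S b}, β = {f f, a a b, c a, a M}. Rewrite as S → β S' and S' → α S' | ε.
For M: α = {d a, S}, β = {f c, a S}. Rewrite as M → β M' and M' → α M' | ε.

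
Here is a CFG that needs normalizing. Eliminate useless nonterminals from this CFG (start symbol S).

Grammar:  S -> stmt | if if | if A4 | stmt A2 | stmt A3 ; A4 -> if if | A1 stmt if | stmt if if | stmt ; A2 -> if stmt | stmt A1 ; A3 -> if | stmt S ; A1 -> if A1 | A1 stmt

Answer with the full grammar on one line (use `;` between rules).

Generating nonterminals: {A2, A3, A4, S}.
Reachable from S after that: {A2, A3, A4, S}.
Removed useless symbols: {A1} and every production mentioning them.

S -> stmt | if if | if A4 | stmt A2 | stmt A3; A4 -> if if | stmt if if | stmt; A2 -> if stmt; A3 -> if | stmt S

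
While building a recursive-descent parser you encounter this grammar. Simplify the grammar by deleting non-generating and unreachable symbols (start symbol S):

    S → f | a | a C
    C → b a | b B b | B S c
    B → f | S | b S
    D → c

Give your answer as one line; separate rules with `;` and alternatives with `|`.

Generating nonterminals: {B, C, D, S}.
Reachable from S after that: {B, C, S}.
Removed useless symbols: {D} and every production mentioning them.

S → f | a | a C; C → b a | b B b | B S c; B → f | S | b S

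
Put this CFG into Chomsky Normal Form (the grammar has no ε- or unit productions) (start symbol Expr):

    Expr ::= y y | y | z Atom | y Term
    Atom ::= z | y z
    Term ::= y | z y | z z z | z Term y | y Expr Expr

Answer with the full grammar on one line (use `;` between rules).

Introduce a nonterminal for each terminal appearing in a rule of length ≥ 2: X1 → y, X2 → z.
Binarize each right-hand side of length ≥ 3 by chaining fresh nonterminals (Y1, Y2, …): affected rules were Term → X2 X2 X2; Term → X2 Term X1; Term → X1 Expr Expr.

Expr ::= X1 X1 | y | X2 Atom | X1 Term; Atom ::= z | X1 X2; Term ::= y | X2 X1 | X2 Y1 | X2 Y2 | X1 Y3; X1 ::= y; X2 ::= z; Y1 ::= X2 X2; Y2 ::= Term X1; Y3 ::= Expr Expr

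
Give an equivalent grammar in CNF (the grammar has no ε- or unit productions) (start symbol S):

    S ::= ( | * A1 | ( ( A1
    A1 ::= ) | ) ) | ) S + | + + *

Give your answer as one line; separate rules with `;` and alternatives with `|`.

S ::= ( | X1 A1 | X2 Y1; A1 ::= ) | X3 X3 | X3 Y2 | X4 Y3; X1 ::= *; X2 ::= (; X3 ::= ); X4 ::= +; Y1 ::= X2 A1; Y2 ::= S X4; Y3 ::= X4 X1

Introduce a nonterminal for each terminal appearing in a rule of length ≥ 2: X1 → *, X2 → (, X3 → ), X4 → +.
Binarize each right-hand side of length ≥ 3 by chaining fresh nonterminals (Y1, Y2, …): affected rules were S → X2 X2 A1; A1 → X3 S X4; A1 → X4 X4 X1.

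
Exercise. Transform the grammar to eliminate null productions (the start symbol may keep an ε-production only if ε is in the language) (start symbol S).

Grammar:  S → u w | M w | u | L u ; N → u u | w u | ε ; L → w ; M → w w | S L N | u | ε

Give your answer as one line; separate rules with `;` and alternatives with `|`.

S → u w | M w | w | u | L u; N → u u | w u; L → w; M → w w | S L N | S L | u

Nullable nonterminals: {M, N}.
ε ∉ L(G), so no ε-production is kept.
For each production, add variants omitting each subset of nullable occurrences: S → M w gives M w | w. M → S L N gives S L N | S L.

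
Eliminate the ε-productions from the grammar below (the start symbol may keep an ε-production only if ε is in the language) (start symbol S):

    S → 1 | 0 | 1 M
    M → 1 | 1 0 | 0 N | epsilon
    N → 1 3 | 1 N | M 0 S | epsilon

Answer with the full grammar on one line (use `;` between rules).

S → 1 | 0 | 1 M; M → 1 | 1 0 | 0 N | 0; N → 1 3 | 1 N | 1 | M 0 S | 0 S

Nullable set = {M, N}.
ε ∉ L(G), so no ε-production is kept.
Add the nullable-subset variants: M → 0 N gives 0 N | 0. N → 1 N gives 1 N | 1. N → M 0 S gives M 0 S | 0 S.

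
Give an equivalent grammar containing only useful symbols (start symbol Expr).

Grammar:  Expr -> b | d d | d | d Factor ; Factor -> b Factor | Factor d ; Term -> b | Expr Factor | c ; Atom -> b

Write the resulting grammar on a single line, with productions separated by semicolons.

Generating nonterminals: {Atom, Expr, Term}.
Reachable from Expr after that: {Expr}.
Removed useless symbols: {Atom, Factor, Term} and every production mentioning them.

Expr -> b | d d | d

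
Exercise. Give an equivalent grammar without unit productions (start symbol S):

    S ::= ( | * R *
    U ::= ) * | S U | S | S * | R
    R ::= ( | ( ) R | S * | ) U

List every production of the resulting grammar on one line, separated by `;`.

S ::= ( | * R *; U ::= ) * | S U | S * | ( | * R * | ( ) R | ) U; R ::= ( | ( ) R | S * | ) U

Unit pairs: U ⇒* {R, S}.
For every A with A ⇒* B via unit rules, add B's non-unit alternatives to A; then delete every rule of the form X → Y.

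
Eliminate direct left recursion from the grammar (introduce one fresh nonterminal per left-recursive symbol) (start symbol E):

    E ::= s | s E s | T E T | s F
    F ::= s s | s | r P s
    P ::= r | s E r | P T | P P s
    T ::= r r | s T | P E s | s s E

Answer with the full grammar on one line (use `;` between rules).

Left recursion appears on P.
For P: α = {T, P s}, β = {r, s E r}. Rewrite as P → β P' and P' → α P' | ε.

E ::= s | s E s | T E T | s F; F ::= s s | s | r P s; P ::= r P' | s E r P'; T ::= r r | s T | P E s | s s E; P' ::= T P' | P s P' | ε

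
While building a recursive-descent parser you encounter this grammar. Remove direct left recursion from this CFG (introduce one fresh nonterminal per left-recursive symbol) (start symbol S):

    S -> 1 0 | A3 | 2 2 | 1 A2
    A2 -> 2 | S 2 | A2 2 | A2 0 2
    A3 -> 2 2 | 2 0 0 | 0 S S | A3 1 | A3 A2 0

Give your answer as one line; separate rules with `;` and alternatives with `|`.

S -> 1 0 | A3 | 2 2 | 1 A2; A2 -> 2 A2' | S 2 A2'; A3 -> 2 2 A3' | 2 0 0 A3' | 0 S S A3'; A2' -> 2 A2' | 0 2 A2' | ε; A3' -> 1 A3' | A2 0 A3' | ε

Directly left-recursive nonterminals: A2, A3.
For A2: α = {2, 0 2}, β = {2, S 2}. Rewrite as A2 → β A2' and A2' → α A2' | ε.
For A3: α = {1, A2 0}, β = {2 2, 2 0 0, 0 S S}. Rewrite as A3 → β A3' and A3' → α A3' | ε.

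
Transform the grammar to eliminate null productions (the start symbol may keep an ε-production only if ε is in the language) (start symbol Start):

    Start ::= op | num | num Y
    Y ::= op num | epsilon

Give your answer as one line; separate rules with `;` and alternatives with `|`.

Nullable set = {Y}.
ε ∉ L(G), so no ε-production is kept.

Start ::= op | num | num Y; Y ::= op num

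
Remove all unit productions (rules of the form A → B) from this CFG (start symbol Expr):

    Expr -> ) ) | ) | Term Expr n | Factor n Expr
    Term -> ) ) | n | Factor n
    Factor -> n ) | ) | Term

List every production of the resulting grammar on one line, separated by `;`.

Unit pairs: Factor ⇒* {Term}.
For each unit pair (A, B), copy every non-unit production of B to A, then drop all unit productions.

Expr -> ) ) | ) | Term Expr n | Factor n Expr; Term -> ) ) | n | Factor n; Factor -> ) ) | n | Factor n | n ) | )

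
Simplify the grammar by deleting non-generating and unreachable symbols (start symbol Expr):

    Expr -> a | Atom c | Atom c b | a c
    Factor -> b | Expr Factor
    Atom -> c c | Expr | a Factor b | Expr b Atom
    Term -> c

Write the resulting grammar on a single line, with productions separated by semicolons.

Expr -> a | Atom c | Atom c b | a c; Factor -> b | Expr Factor; Atom -> c c | Expr | a Factor b | Expr b Atom

Generating nonterminals: {Atom, Expr, Factor, Term}.
Reachable from Expr after that: {Atom, Expr, Factor}.
Removed useless symbols: {Term} and every production mentioning them.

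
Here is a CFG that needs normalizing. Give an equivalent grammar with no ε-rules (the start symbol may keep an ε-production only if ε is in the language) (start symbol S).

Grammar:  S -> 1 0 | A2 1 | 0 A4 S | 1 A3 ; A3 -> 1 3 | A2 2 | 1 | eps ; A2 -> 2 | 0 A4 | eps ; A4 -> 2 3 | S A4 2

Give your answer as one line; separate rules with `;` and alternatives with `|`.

S -> 1 0 | A2 1 | 1 | 0 A4 S | 1 A3; A3 -> 1 3 | A2 2 | 2 | 1; A2 -> 2 | 0 A4; A4 -> 2 3 | S A4 2

Nullable nonterminals: {A2, A3}.
ε ∉ L(G), so no ε-production is kept.
Expand every rule over subsets of its nullable positions: S → A2 1 gives A2 1 | 1. A3 → A2 2 gives A2 2 | 2.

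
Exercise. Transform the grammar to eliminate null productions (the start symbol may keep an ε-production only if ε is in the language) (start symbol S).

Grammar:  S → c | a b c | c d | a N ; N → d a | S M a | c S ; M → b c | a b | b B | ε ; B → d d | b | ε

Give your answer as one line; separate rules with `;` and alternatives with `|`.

S → c | a b c | c d | a N; N → d a | S M a | S a | c S; M → b c | a b | b B | b; B → d d | b

Nullable set = {B, M}.
ε ∉ L(G), so no ε-production is kept.
Add the nullable-subset variants: N → S M a gives S M a | S a. M → b B gives b B | b.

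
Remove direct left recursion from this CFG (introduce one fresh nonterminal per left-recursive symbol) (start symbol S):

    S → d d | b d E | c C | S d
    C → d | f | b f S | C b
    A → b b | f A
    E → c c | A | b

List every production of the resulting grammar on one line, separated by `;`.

S, C are directly left-recursive.
For S: α = {d}, β = {d d, b d E, c C}. Rewrite as S → β S' and S' → α S' | ε.
For C: α = {b}, β = {d, f, b f S}. Rewrite as C → β C' and C' → α C' | ε.

S → d d S' | b d E S' | c C S'; C → d C' | f C' | b f S C'; A → b b | f A; E → c c | A | b; S' → d S' | ε; C' → b C' | ε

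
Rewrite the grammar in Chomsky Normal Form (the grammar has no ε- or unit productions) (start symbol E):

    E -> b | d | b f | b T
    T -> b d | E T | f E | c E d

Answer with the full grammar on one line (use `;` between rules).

E -> b | d | X1 X2 | X1 T; T -> X1 X3 | E T | X2 E | X4 Y1; X1 -> b; X2 -> f; X3 -> d; X4 -> c; Y1 -> E X3

Introduce a nonterminal for each terminal appearing in a rule of length ≥ 2: X1 → b, X2 → f, X3 → d, X4 → c.
Binarize each right-hand side of length ≥ 3 by chaining fresh nonterminals (Y1, Y2, …): affected rules were T → X4 E X3.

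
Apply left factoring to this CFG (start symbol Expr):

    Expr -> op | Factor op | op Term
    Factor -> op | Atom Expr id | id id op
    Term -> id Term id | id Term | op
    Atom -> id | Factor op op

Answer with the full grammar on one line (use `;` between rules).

Expr -> Factor op | op Expr1; Factor -> op | Atom Expr id | id id op; Term -> op | id Term Term1; Atom -> id | Factor op op; Expr1 -> eps | Term; Term1 -> id | eps

Expr has alternatives sharing prefix 'op': factor to Expr → op Expr1 with Expr1 → ε | Term.
Term has alternatives sharing prefix 'id Term': factor to Term → id Term Term1 with Term1 → id | ε.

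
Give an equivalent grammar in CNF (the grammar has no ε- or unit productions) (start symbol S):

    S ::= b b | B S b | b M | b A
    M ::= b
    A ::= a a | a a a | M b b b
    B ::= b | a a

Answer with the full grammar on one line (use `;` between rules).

S ::= X1 X1 | B Y1 | X1 M | X1 A; M ::= b; A ::= X2 X2 | X2 Y2 | M Y3; B ::= b | X2 X2; X1 ::= b; X2 ::= a; Y1 ::= S X1; Y2 ::= X2 X2; Y3 ::= X1 Y4; Y4 ::= X1 X1

Introduce a nonterminal for each terminal appearing in a rule of length ≥ 2: X1 → b, X2 → a.
Binarize each right-hand side of length ≥ 3 by chaining fresh nonterminals (Y1, Y2, …): affected rules were S → B S X1; A → X2 X2 X2; A → M X1 X1 X1.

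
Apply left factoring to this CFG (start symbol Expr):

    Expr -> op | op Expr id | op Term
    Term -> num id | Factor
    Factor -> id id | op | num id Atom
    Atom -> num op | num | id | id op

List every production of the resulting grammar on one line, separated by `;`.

Expr has alternatives sharing prefix 'op': factor to Expr → op Expr1 with Expr1 → ε | Expr id | Term.
Atom has alternatives sharing prefix 'num': factor to Atom → num Atom1 with Atom1 → op | ε.
Atom has alternatives sharing prefix 'id': factor to Atom → id Atom2 with Atom2 → ε | op.

Expr -> op Expr1; Term -> num id | Factor; Factor -> id id | op | num id Atom; Atom -> num Atom1 | id Atom2; Expr1 -> ε | Expr id | Term; Atom1 -> op | ε; Atom2 -> ε | op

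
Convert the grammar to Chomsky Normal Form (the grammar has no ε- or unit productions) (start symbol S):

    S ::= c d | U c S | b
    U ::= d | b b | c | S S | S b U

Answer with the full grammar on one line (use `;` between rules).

S ::= X1 X2 | U Y1 | b; U ::= d | X3 X3 | c | S S | S Y2; X1 ::= c; X2 ::= d; X3 ::= b; Y1 ::= X1 S; Y2 ::= X3 U

Introduce a nonterminal for each terminal appearing in a rule of length ≥ 2: X1 → c, X2 → d, X3 → b.
Binarize each right-hand side of length ≥ 3 by chaining fresh nonterminals (Y1, Y2, …): affected rules were S → U X1 S; U → S X3 U.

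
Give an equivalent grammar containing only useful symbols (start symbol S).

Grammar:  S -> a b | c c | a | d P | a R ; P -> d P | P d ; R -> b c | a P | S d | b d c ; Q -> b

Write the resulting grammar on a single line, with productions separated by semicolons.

Generating nonterminals: {Q, R, S}.
Reachable from S after that: {R, S}.
Removed useless symbols: {P, Q} and every production mentioning them.

S -> a b | c c | a | a R; R -> b c | S d | b d c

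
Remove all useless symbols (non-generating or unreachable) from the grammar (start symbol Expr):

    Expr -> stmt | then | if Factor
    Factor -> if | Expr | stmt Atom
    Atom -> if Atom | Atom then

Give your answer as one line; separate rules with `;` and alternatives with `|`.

Expr -> stmt | then | if Factor; Factor -> if | Expr

Generating nonterminals: {Expr, Factor}.
Reachable from Expr after that: {Expr, Factor}.
Removed useless symbols: {Atom} and every production mentioning them.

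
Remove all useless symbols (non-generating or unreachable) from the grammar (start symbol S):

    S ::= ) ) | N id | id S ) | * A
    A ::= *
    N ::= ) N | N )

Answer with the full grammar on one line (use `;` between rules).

S ::= ) ) | id S ) | * A; A ::= *

Generating nonterminals: {A, S}.
Reachable from S after that: {A, S}.
Removed useless symbols: {N} and every production mentioning them.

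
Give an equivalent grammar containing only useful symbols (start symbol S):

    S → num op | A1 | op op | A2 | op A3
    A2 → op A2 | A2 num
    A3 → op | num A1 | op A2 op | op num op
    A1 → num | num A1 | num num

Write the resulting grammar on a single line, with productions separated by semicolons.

Generating nonterminals: {A1, A3, S}.
Reachable from S after that: {A1, A3, S}.
Removed useless symbols: {A2} and every production mentioning them.

S → num op | A1 | op op | op A3; A3 → op | num A1 | op num op; A1 → num | num A1 | num num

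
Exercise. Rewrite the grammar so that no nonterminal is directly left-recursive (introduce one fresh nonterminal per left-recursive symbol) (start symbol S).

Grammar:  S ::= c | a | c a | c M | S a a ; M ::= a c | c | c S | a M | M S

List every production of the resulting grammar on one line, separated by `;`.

S, M are directly left-recursive.
For S: α = {a a}, β = {c, a, c a, c M}. Rewrite as S → β S' and S' → α S' | ε.
For M: α = {S}, β = {a c, c, c S, a M}. Rewrite as M → β M' and M' → α M' | ε.

S ::= c S' | a S' | c a S' | c M S'; M ::= a c M' | c M' | c S M' | a M M'; S' ::= a a S' | ε; M' ::= S M' | ε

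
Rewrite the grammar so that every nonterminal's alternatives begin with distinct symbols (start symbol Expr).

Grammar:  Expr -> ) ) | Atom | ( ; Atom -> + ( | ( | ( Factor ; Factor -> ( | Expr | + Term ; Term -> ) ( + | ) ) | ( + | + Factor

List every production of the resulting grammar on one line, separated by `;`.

Expr -> ) ) | Atom | (; Atom -> + ( | ( Atom1; Factor -> ( | Expr | + Term; Term -> ( + | + Factor | ) Term1; Atom1 -> eps | Factor; Term1 -> ( + | )

Atom has alternatives sharing prefix '(': factor to Atom → ( Atom1 with Atom1 → ε | Factor.
Term has alternatives sharing prefix ')': factor to Term → ) Term1 with Term1 → ( + | ).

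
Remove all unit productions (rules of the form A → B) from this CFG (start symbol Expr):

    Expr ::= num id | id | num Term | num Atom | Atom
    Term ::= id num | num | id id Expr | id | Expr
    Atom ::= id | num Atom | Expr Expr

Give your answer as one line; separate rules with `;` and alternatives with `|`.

Expr ::= id | num Atom | Expr Expr | num id | num Term; Term ::= id num | num | id id Expr | id | num Atom | Expr Expr | num id | num Term; Atom ::= id | num Atom | Expr Expr

Unit pairs: Expr ⇒* {Atom}; Term ⇒* {Atom, Expr}.
Replace each nonterminal's rules with the union of the non-unit rules of every nonterminal it unit-derives.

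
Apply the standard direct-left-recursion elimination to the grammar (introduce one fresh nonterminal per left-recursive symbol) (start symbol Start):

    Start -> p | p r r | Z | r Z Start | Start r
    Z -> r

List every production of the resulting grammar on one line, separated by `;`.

Left recursion appears on Start.
For Start: α = {r}, β = {p, p r r, Z, r Z Start}. Rewrite as Start → β Start1 and Start1 → α Start1 | ε.

Start -> p Start1 | p r r Start1 | Z Start1 | r Z Start Start1; Z -> r; Start1 -> r Start1 | ε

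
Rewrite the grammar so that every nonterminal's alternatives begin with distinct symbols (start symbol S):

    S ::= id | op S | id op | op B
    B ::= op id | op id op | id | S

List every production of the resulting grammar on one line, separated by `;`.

S has alternatives sharing prefix 'id': factor to S → id S' with S' → ε | op.
S has alternatives sharing prefix 'op': factor to S → op S'' with S'' → S | B.
B has alternatives sharing prefix 'op id': factor to B → op id B' with B' → ε | op.

S ::= id S' | op S''; B ::= id | S | op id B'; S' ::= epsilon | op; S'' ::= S | B; B' ::= epsilon | op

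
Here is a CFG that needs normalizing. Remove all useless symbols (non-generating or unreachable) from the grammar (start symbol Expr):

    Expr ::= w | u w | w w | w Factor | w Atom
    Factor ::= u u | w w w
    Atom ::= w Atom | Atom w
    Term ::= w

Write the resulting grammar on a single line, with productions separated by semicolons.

Expr ::= w | u w | w w | w Factor; Factor ::= u u | w w w

Generating nonterminals: {Expr, Factor, Term}.
Reachable from Expr after that: {Expr, Factor}.
Removed useless symbols: {Atom, Term} and every production mentioning them.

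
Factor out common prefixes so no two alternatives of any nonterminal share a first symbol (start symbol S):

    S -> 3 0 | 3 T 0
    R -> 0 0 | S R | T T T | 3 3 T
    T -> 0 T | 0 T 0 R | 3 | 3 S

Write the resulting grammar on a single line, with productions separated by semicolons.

S -> 3 S'; R -> 0 0 | S R | T T T | 3 3 T; T -> 0 T T' | 3 T''; S' -> 0 | T 0; T' -> ε | 0 R; T'' -> ε | S

S has alternatives sharing prefix '3': factor to S → 3 S' with S' → 0 | T 0.
T has alternatives sharing prefix '0 T': factor to T → 0 T T' with T' → ε | 0 R.
T has alternatives sharing prefix '3': factor to T → 3 T'' with T'' → ε | S.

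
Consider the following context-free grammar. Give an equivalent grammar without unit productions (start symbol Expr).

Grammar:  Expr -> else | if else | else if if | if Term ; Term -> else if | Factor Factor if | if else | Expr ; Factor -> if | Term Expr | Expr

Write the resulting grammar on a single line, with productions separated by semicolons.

Unit pairs: Factor ⇒* {Expr}; Term ⇒* {Expr}.
For every A with A ⇒* B via unit rules, add B's non-unit alternatives to A; then delete every rule of the form X → Y.

Expr -> else | if else | else if if | if Term; Term -> else if | Factor Factor if | if else | else | else if if | if Term; Factor -> if | Term Expr | else | if else | else if if | if Term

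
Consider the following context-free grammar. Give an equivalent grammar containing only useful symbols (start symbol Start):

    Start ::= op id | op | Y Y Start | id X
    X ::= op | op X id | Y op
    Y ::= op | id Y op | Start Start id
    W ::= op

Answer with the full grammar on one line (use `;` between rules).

Generating nonterminals: {Start, W, X, Y}.
Reachable from Start after that: {Start, X, Y}.
Removed useless symbols: {W} and every production mentioning them.

Start ::= op id | op | Y Y Start | id X; X ::= op | op X id | Y op; Y ::= op | id Y op | Start Start id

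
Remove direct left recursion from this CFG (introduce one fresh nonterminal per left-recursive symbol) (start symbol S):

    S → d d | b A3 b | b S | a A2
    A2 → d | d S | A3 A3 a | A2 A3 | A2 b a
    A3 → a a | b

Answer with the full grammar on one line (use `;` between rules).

S → d d | b A3 b | b S | a A2; A2 → d A2' | d S A2' | A3 A3 a A2'; A3 → a a | b; A2' → A3 A2' | b a A2' | eps

A2 is directly left-recursive.
For A2: α = {A3, b a}, β = {d, d S, A3 A3 a}. Rewrite as A2 → β A2' and A2' → α A2' | ε.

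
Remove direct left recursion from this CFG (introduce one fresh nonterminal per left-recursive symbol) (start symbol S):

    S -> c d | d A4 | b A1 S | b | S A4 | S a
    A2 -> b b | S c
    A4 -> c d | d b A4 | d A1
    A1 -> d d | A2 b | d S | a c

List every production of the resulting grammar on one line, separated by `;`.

Directly left-recursive nonterminal: S.
For S: α = {A4, a}, β = {c d, d A4, b A1 S, b}. Rewrite as S → β S' and S' → α S' | ε.

S -> c d S' | d A4 S' | b A1 S S' | b S'; A2 -> b b | S c; A4 -> c d | d b A4 | d A1; A1 -> d d | A2 b | d S | a c; S' -> A4 S' | a S' | eps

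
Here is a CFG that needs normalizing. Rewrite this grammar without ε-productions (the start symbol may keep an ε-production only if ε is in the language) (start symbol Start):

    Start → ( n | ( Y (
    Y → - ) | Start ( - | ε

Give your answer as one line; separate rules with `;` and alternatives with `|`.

The nullable symbols are {Y}.
ε ∉ L(G), so no ε-production is kept.
Expand every rule over subsets of its nullable positions: Start → ( Y ( gives ( Y ( | ( (.

Start → ( n | ( Y ( | ( (; Y → - ) | Start ( -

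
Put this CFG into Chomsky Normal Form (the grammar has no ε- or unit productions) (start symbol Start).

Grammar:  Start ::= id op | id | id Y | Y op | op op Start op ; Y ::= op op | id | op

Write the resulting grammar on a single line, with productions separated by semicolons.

Introduce a nonterminal for each terminal appearing in a rule of length ≥ 2: X1 → id, X2 → op.
Binarize each right-hand side of length ≥ 3 by chaining fresh nonterminals (Y1, Y2, …): affected rules were Start → X2 X2 Start X2.

Start ::= X1 X2 | id | X1 Y | Y X2 | X2 Y1; Y ::= X2 X2 | id | op; X1 ::= id; X2 ::= op; Y1 ::= X2 Y2; Y2 ::= Start X2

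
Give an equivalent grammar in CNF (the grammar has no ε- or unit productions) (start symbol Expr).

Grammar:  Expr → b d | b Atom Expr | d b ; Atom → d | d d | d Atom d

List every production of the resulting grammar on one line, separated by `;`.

Introduce a nonterminal for each terminal appearing in a rule of length ≥ 2: X1 → b, X2 → d.
Binarize each right-hand side of length ≥ 3 by chaining fresh nonterminals (Y1, Y2, …): affected rules were Expr → X1 Atom Expr; Atom → X2 Atom X2.

Expr → X1 X2 | X1 Y1 | X2 X1; Atom → d | X2 X2 | X2 Y2; X1 → b; X2 → d; Y1 → Atom Expr; Y2 → Atom X2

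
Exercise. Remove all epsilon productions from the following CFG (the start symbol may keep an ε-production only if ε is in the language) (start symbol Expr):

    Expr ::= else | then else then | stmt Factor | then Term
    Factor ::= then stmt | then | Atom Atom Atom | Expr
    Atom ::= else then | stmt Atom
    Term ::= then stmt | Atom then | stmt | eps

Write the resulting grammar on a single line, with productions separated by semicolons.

Nullable set = {Term}.
ε ∉ L(G), so no ε-production is kept.
Add the nullable-subset variants: Expr → then Term gives then Term | then.

Expr ::= else | then else then | stmt Factor | then Term | then; Factor ::= then stmt | then | Atom Atom Atom | Expr; Atom ::= else then | stmt Atom; Term ::= then stmt | Atom then | stmt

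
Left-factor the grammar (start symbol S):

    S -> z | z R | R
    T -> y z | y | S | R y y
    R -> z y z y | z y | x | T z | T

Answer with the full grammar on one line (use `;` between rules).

S -> R | z S'; T -> S | R y y | y T'; R -> x | z y R' | T R''; S' -> ε | R; T' -> z | ε; R' -> z y | ε; R'' -> z | ε

S has alternatives sharing prefix 'z': factor to S → z S' with S' → ε | R.
T has alternatives sharing prefix 'y': factor to T → y T' with T' → z | ε.
R has alternatives sharing prefix 'z y': factor to R → z y R' with R' → z y | ε.
R has alternatives sharing prefix 'T': factor to R → T R'' with R'' → z | ε.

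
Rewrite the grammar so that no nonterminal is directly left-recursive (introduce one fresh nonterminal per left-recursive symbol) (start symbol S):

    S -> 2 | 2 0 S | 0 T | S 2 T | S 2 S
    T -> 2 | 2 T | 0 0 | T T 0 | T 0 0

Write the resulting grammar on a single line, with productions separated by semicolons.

S -> 2 S' | 2 0 S S' | 0 T S'; T -> 2 T' | 2 T T' | 0 0 T'; S' -> 2 T S' | 2 S S' | epsilon; T' -> T 0 T' | 0 0 T' | epsilon

S, T are directly left-recursive.
For S: α = {2 T, 2 S}, β = {2, 2 0 S, 0 T}. Rewrite as S → β S' and S' → α S' | ε.
For T: α = {T 0, 0 0}, β = {2, 2 T, 0 0}. Rewrite as T → β T' and T' → α T' | ε.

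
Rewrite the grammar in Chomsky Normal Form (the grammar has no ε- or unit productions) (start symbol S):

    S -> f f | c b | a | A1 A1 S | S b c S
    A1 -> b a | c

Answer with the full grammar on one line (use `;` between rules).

S -> X1 X1 | X2 X3 | a | A1 Y1 | S Y2; A1 -> X3 X4 | c; X1 -> f; X2 -> c; X3 -> b; X4 -> a; Y1 -> A1 S; Y2 -> X3 Y3; Y3 -> X2 S

Introduce a nonterminal for each terminal appearing in a rule of length ≥ 2: X1 → f, X2 → c, X3 → b, X4 → a.
Binarize each right-hand side of length ≥ 3 by chaining fresh nonterminals (Y1, Y2, …): affected rules were S → A1 A1 S; S → S X3 X2 S.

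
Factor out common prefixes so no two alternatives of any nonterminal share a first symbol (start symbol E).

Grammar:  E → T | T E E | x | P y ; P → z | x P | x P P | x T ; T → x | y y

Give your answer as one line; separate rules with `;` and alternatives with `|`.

E → x | P y | T E'; P → z | x P'; T → x | y y; E' → ε | E E; P' → T | P P''; P'' → ε | P

E has alternatives sharing prefix 'T': factor to E → T E' with E' → ε | E E.
P has alternatives sharing prefix 'x': factor to P → x P' with P' → P | P P | T.
P' has alternatives sharing prefix 'P': factor to P' → P P'' with P'' → ε | P.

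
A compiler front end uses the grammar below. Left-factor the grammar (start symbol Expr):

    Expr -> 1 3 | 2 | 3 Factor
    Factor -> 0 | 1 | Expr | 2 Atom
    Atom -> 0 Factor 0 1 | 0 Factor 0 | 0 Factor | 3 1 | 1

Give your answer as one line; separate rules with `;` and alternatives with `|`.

Atom has alternatives sharing prefix '0 Factor': factor to Atom → 0 Factor Atom1 with Atom1 → 0 1 | 0 | ε.
Atom1 has alternatives sharing prefix '0': factor to Atom1 → 0 Atom11 with Atom11 → 1 | ε.

Expr -> 1 3 | 2 | 3 Factor; Factor -> 0 | 1 | Expr | 2 Atom; Atom -> 3 1 | 1 | 0 Factor Atom1; Atom1 -> eps | 0 Atom11; Atom11 -> 1 | eps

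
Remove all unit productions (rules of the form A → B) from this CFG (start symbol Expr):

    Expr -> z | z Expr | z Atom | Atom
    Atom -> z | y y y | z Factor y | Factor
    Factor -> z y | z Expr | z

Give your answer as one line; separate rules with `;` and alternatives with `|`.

Unit pairs: Atom ⇒* {Factor}; Expr ⇒* {Atom, Factor}.
Replace each nonterminal's rules with the union of the non-unit rules of every nonterminal it unit-derives.

Expr -> z | y y y | z Factor y | z y | z Expr | z Atom; Atom -> z | y y y | z Factor y | z y | z Expr; Factor -> z y | z Expr | z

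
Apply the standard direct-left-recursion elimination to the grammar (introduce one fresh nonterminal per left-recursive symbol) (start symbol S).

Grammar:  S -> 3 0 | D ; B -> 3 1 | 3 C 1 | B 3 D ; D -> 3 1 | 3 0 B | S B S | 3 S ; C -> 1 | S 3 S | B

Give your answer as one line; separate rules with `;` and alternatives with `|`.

S -> 3 0 | D; B -> 3 1 B' | 3 C 1 B'; D -> 3 1 | 3 0 B | S B S | 3 S; C -> 1 | S 3 S | B; B' -> 3 D B' | ε

Directly left-recursive nonterminal: B.
For B: α = {3 D}, β = {3 1, 3 C 1}. Rewrite as B → β B' and B' → α B' | ε.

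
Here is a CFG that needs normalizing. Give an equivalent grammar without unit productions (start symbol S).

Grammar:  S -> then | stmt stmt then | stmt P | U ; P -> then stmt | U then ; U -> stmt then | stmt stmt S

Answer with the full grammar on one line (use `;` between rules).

S -> stmt then | stmt stmt S | then | stmt stmt then | stmt P; P -> then stmt | U then; U -> stmt then | stmt stmt S

Unit pairs: S ⇒* {U}.
Replace each nonterminal's rules with the union of the non-unit rules of every nonterminal it unit-derives.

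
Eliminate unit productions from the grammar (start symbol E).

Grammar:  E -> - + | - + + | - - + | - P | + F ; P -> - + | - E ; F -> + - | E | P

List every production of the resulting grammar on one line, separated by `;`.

E -> - + | - + + | - - + | - P | + F; P -> - + | - E; F -> - + | - + + | - - + | - P | + F | + - | - E

Unit pairs: F ⇒* {E, P}.
For every A with A ⇒* B via unit rules, add B's non-unit alternatives to A; then delete every rule of the form X → Y.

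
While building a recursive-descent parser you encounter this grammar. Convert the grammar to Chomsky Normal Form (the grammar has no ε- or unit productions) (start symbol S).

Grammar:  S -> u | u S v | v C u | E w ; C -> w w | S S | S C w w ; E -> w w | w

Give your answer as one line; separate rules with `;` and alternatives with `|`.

S -> u | X1 Y1 | X2 Y2 | E X3; C -> X3 X3 | S S | S Y3; E -> X3 X3 | w; X1 -> u; X2 -> v; X3 -> w; Y1 -> S X2; Y2 -> C X1; Y3 -> C Y4; Y4 -> X3 X3

Introduce a nonterminal for each terminal appearing in a rule of length ≥ 2: X1 → u, X2 → v, X3 → w.
Binarize each right-hand side of length ≥ 3 by chaining fresh nonterminals (Y1, Y2, …): affected rules were S → X1 S X2; S → X2 C X1; C → S C X3 X3.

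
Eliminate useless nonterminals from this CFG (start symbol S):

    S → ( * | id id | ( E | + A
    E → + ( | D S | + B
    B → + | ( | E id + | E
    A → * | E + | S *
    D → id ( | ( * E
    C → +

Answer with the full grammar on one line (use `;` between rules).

Generating nonterminals: {A, B, C, D, E, S}.
Reachable from S after that: {A, B, D, E, S}.
Removed useless symbols: {C} and every production mentioning them.

S → ( * | id id | ( E | + A; E → + ( | D S | + B; B → + | ( | E id + | E; A → * | E + | S *; D → id ( | ( * E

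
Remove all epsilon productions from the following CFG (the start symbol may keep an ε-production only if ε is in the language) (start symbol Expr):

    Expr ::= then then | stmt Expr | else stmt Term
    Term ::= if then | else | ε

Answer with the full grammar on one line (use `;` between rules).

Expr ::= then then | stmt Expr | else stmt Term | else stmt; Term ::= if then | else

The nullable symbols are {Term}.
ε ∉ L(G), so no ε-production is kept.
Add the nullable-subset variants: Expr → else stmt Term gives else stmt Term | else stmt.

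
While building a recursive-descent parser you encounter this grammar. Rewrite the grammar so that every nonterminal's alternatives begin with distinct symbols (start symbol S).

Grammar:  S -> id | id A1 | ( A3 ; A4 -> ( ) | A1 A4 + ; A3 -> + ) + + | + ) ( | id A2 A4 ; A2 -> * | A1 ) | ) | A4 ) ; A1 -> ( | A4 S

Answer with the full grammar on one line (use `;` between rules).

S -> ( A3 | id S'; A4 -> ( ) | A1 A4 +; A3 -> id A2 A4 | + ) A3'; A2 -> * | A1 ) | ) | A4 ); A1 -> ( | A4 S; S' -> ε | A1; A3' -> + + | (

S has alternatives sharing prefix 'id': factor to S → id S' with S' → ε | A1.
A3 has alternatives sharing prefix '+ )': factor to A3 → + ) A3' with A3' → + + | (.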